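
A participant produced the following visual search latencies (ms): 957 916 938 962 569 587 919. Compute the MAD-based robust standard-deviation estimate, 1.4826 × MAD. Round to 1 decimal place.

Sorted: 569, 587, 916, 919, 938, 957, 962 → median = 919
|x − 919| sorted: 0, 3, 19, 38, 43, 332, 350 → MAD = 38
Robust SD ≈ 1.4826 × 38 = 56.339

56.3 ms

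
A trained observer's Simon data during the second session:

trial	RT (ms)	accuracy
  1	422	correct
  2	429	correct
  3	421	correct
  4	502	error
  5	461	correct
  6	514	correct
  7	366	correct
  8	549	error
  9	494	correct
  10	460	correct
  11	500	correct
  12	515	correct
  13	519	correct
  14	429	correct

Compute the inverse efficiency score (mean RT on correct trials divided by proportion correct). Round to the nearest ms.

538 ms

Correct trials (n=12): 422, 429, 421, 461, 514, 366, 494, 460, 500, 515, 519, 429
Mean correct RT = 5530/12 = 460.8333 ms
Proportion correct = 12/14
IES = 460.8333 / (12/14) = 537.639 ms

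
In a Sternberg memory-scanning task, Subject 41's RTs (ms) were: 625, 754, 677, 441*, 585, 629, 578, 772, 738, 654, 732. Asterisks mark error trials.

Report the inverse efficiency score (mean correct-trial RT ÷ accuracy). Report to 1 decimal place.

741.8 ms

Correct trials (n=10): 625, 754, 677, 585, 629, 578, 772, 738, 654, 732
Mean correct RT = 6744/10 = 674.4000 ms
Proportion correct = 10/11
IES = 674.4000 / (10/11) = 741.840 ms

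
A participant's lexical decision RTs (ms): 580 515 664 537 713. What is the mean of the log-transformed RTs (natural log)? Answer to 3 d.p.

6.392

ln(RT): 6.3630, 6.2442, 6.4983, 6.2860, 6.5695
Σ ln(RT) = 31.9610
Mean = 31.9610/5 = 6.39219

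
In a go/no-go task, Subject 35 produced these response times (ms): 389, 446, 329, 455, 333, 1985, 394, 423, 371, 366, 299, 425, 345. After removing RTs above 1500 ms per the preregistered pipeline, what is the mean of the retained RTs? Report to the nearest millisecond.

Excluded: 1985
Retained (n=12): Σ = 4575
Mean = 4575/12 = 381.2500

381 ms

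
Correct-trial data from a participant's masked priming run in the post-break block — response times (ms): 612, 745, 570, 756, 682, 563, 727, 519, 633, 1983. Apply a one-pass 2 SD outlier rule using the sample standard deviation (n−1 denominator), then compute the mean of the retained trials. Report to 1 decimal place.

645.2 ms

n = 10, ΣRT = 7790, M = 779.000
Σ(x−M)² = 1670556.00; s = √(1670556.00/9) = 430.833
Cutoffs: 779.000 ± 2·430.833 → [-82.7, 1640.7]
Outside: 1983 → excluded.
Retained (n=9): Σ = 5807, mean = 5807/9 = 645.222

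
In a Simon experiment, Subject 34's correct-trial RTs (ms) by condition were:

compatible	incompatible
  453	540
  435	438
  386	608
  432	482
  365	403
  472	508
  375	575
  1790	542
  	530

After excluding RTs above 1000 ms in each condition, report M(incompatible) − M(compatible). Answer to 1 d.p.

compatible: exclude 1790
M(compatible) = 2918/7 = 416.857
M(incompatible) = 4626/9 = 514.000
Difference = 514.000 − 416.857 = 97.143 ms

97.1 ms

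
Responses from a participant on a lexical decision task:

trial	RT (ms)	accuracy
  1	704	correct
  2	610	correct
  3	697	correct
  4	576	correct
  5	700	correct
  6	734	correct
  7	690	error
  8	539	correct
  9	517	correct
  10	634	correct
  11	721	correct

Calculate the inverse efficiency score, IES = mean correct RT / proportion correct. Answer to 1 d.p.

707.5 ms

Correct trials (n=10): 704, 610, 697, 576, 700, 734, 539, 517, 634, 721
Mean correct RT = 6432/10 = 643.2000 ms
Proportion correct = 10/11
IES = 643.2000 / (10/11) = 707.520 ms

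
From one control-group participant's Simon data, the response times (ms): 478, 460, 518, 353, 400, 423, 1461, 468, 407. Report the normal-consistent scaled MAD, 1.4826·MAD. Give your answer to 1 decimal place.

78.6 ms

Sorted: 353, 400, 407, 423, 460, 468, 478, 518, 1461 → median = 460
|x − 460| sorted: 0, 8, 18, 37, 53, 58, 60, 107, 1001 → MAD = 53
Robust SD ≈ 1.4826 × 53 = 78.578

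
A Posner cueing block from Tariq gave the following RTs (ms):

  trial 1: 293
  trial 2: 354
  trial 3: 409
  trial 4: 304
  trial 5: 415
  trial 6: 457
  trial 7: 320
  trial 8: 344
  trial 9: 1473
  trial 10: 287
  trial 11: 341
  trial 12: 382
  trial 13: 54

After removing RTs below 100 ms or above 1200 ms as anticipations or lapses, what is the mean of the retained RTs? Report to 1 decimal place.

355.1 ms

Excluded: 54, 1473
Retained (n=11): Σ = 3906
Mean = 3906/11 = 355.0909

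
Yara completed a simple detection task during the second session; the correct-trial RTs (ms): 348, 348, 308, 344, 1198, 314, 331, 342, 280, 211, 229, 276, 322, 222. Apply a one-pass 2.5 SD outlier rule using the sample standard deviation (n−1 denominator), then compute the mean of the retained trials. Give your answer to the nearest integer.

298 ms

n = 14, ΣRT = 5073, M = 362.357
Σ(x−M)² = 782001.21; s = √(782001.21/13) = 245.263
Cutoffs: 362.357 ± 2.5·245.263 → [-250.8, 975.5]
Outside: 1198 → excluded.
Retained (n=13): Σ = 3875, mean = 3875/13 = 298.077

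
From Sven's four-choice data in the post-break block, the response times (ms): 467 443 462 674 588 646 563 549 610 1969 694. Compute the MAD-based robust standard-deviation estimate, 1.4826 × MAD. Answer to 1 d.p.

127.5 ms

Sorted: 443, 462, 467, 549, 563, 588, 610, 646, 674, 694, 1969 → median = 588
|x − 588| sorted: 0, 22, 25, 39, 58, 86, 106, 121, 126, 145, 1381 → MAD = 86
Robust SD ≈ 1.4826 × 86 = 127.504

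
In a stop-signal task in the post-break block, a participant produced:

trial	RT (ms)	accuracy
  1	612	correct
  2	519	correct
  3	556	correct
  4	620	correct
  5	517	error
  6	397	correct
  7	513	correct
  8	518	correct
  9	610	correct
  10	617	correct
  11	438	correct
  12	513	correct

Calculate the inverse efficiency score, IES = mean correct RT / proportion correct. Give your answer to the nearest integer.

Correct trials (n=11): 612, 519, 556, 620, 397, 513, 518, 610, 617, 438, 513
Mean correct RT = 5913/11 = 537.5455 ms
Proportion correct = 11/12
IES = 537.5455 / (11/12) = 586.413 ms

586 ms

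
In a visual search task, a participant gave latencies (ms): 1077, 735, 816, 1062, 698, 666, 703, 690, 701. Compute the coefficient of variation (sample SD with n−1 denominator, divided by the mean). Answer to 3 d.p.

0.204

n = 9, Σ = 7148, M = 794.2222
Σ(x−M)² = 209223.556; s = √(209223.556/8) = 161.7187
CV = 161.7187 / 794.2222 = 0.20362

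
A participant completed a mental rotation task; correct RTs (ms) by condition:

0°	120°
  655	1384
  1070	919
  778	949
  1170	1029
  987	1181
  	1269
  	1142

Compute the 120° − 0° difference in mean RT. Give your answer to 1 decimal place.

192.7 ms

M(0°) = 4660/5 = 932.000
M(120°) = 7873/7 = 1124.714
Difference = 1124.714 − 932.000 = 192.714 ms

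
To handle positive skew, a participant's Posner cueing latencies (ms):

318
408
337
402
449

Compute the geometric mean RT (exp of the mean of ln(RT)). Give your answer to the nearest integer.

ln(RT): 5.7621, 6.0113, 5.8201, 5.9965, 6.1070
Mean ln(RT) = 29.6969/5 = 5.93938
Geometric mean = exp(5.93938) = 379.70 ms

380 ms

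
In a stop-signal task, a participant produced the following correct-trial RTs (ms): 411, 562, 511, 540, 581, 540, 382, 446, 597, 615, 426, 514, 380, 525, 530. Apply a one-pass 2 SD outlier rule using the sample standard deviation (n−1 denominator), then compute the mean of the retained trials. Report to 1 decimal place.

504.0 ms

n = 15, ΣRT = 7560, M = 504.000
Σ(x−M)² = 82478.00; s = √(82478.00/14) = 76.755
Cutoffs: 504.000 ± 2·76.755 → [350.5, 657.5]
No RTs fall outside the cutoffs; all 15 retained. Mean = 7560/15 = 504.000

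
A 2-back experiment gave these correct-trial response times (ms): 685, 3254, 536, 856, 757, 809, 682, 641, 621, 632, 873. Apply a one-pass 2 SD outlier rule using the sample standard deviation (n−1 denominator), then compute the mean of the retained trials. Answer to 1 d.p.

709.2 ms

n = 11, ΣRT = 10346, M = 940.545
Σ(x−M)² = 5997618.73; s = √(5997618.73/10) = 774.443
Cutoffs: 940.545 ± 2·774.443 → [-608.3, 2489.4]
Outside: 3254 → excluded.
Retained (n=10): Σ = 7092, mean = 7092/10 = 709.200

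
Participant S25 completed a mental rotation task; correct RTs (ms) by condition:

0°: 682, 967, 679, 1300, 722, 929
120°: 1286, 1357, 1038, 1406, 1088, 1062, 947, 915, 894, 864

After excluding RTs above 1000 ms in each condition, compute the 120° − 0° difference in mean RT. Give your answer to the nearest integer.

0°: exclude 1300
120°: exclude 1286, 1357, 1038, 1406, 1088, 1062
M(0°) = 3979/5 = 795.800
M(120°) = 3620/4 = 905.000
Difference = 905.000 − 795.800 = 109.200 ms

109 ms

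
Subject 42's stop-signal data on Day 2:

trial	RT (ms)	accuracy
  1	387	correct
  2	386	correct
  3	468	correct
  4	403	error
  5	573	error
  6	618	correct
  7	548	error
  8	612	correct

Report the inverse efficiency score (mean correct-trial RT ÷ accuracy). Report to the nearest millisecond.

791 ms

Correct trials (n=5): 387, 386, 468, 618, 612
Mean correct RT = 2471/5 = 494.2000 ms
Proportion correct = 5/8
IES = 494.2000 / (5/8) = 790.720 ms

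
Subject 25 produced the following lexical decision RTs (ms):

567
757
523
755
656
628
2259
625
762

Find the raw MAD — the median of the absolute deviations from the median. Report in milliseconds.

99 ms

Sorted: 523, 567, 625, 628, 656, 755, 757, 762, 2259 → median = 656
|x − 656|: 89, 101, 133, 99, 0, 28, 1603, 31, 106
Sorted deviations: 0, 28, 31, 89, 99, 101, 106, 133, 1603 → MAD = 99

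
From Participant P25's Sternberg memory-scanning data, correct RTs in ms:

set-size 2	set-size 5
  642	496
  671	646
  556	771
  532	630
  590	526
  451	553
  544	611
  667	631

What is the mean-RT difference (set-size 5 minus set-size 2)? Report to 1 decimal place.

M(set-size 2) = 4653/8 = 581.625
M(set-size 5) = 4864/8 = 608.000
Difference = 608.000 − 581.625 = 26.375 ms

26.4 ms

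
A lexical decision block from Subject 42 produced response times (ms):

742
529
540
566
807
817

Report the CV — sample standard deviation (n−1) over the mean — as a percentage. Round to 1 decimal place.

20.5%

n = 6, Σ = 4001, M = 666.8333
Σ(x−M)² = 93098.833; s = √(93098.833/5) = 136.4543
CV = 136.4543 / 666.8333 = 0.20463 = 20.463%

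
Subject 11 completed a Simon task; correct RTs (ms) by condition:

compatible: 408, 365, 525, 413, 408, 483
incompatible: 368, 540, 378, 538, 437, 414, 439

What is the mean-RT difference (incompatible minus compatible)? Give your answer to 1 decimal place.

M(compatible) = 2602/6 = 433.667
M(incompatible) = 3114/7 = 444.857
Difference = 444.857 − 433.667 = 11.190 ms

11.2 ms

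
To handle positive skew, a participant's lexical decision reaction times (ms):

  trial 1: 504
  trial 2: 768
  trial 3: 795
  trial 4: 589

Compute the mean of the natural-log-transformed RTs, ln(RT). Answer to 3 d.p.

ln(RT): 6.2226, 6.6438, 6.6783, 6.3784
Σ ln(RT) = 25.9231
Mean = 25.9231/4 = 6.48078

6.481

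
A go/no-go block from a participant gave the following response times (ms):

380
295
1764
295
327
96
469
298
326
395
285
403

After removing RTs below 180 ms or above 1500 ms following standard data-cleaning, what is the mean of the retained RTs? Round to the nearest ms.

347 ms

Excluded: 96, 1764
Retained (n=10): Σ = 3473
Mean = 3473/10 = 347.3000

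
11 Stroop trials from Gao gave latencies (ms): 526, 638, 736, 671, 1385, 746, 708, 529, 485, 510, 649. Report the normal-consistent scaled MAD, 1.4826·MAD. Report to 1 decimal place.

143.8 ms

Sorted: 485, 510, 526, 529, 638, 649, 671, 708, 736, 746, 1385 → median = 649
|x − 649| sorted: 0, 11, 22, 59, 87, 97, 120, 123, 139, 164, 736 → MAD = 97
Robust SD ≈ 1.4826 × 97 = 143.812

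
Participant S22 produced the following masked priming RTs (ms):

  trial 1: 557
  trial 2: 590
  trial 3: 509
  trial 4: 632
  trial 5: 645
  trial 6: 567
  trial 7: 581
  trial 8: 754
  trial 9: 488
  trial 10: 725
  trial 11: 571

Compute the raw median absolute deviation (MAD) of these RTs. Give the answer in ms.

Sorted: 488, 509, 557, 567, 571, 581, 590, 632, 645, 725, 754 → median = 581
|x − 581|: 24, 9, 72, 51, 64, 14, 0, 173, 93, 144, 10
Sorted deviations: 0, 9, 10, 14, 24, 51, 64, 72, 93, 144, 173 → MAD = 51

51 ms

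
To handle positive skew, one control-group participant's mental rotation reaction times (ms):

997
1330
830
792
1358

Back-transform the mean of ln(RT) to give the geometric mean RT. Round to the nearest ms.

1034 ms

ln(RT): 6.9048, 7.1929, 6.7214, 6.6746, 7.2138
Mean ln(RT) = 34.7074/5 = 6.94149
Geometric mean = exp(6.94149) = 1034.31 ms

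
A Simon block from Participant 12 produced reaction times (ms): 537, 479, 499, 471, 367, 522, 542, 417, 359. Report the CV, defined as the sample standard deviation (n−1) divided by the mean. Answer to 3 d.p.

n = 9, Σ = 4193, M = 465.8889
Σ(x−M)² = 38886.889; s = √(38886.889/8) = 69.7199
CV = 69.7199 / 465.8889 = 0.14965

0.150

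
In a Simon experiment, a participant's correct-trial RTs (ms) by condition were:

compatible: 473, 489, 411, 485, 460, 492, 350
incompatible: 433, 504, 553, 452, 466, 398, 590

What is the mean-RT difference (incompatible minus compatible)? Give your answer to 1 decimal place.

33.7 ms

M(compatible) = 3160/7 = 451.429
M(incompatible) = 3396/7 = 485.143
Difference = 485.143 − 451.429 = 33.714 ms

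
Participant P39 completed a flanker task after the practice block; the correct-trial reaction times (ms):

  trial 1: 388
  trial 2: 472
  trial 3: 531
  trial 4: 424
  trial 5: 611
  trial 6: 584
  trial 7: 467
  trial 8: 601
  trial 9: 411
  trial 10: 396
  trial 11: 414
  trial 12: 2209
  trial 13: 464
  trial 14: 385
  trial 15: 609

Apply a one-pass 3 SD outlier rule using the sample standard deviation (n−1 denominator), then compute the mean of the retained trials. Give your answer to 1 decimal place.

n = 15, ΣRT = 8966, M = 597.733
Σ(x−M)² = 2880670.93; s = √(2880670.93/14) = 453.610
Cutoffs: 597.733 ± 3·453.610 → [-763.1, 1958.6]
Outside: 2209 → excluded.
Retained (n=14): Σ = 6757, mean = 6757/14 = 482.643

482.6 ms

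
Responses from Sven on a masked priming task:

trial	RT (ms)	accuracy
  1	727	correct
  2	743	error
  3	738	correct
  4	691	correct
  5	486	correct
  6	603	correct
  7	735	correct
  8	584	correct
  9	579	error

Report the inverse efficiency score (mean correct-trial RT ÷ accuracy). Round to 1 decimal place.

838.3 ms

Correct trials (n=7): 727, 738, 691, 486, 603, 735, 584
Mean correct RT = 4564/7 = 652.0000 ms
Proportion correct = 7/9
IES = 652.0000 / (7/9) = 838.286 ms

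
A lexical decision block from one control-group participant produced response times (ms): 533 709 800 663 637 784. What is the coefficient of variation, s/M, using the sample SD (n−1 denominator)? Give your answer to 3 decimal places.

0.145

n = 6, Σ = 4126, M = 687.6667
Σ(x−M)² = 49451.333; s = √(49451.333/5) = 99.4498
CV = 99.4498 / 687.6667 = 0.14462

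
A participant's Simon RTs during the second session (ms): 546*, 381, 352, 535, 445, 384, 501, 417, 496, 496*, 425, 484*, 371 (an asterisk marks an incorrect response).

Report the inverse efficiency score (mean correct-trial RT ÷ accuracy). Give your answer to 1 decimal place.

Correct trials (n=10): 381, 352, 535, 445, 384, 501, 417, 496, 425, 371
Mean correct RT = 4307/10 = 430.7000 ms
Proportion correct = 10/13
IES = 430.7000 / (10/13) = 559.910 ms

559.9 ms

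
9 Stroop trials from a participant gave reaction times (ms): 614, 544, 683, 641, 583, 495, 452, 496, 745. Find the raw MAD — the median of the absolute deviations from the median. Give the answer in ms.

87 ms

Sorted: 452, 495, 496, 544, 583, 614, 641, 683, 745 → median = 583
|x − 583|: 31, 39, 100, 58, 0, 88, 131, 87, 162
Sorted deviations: 0, 31, 39, 58, 87, 88, 100, 131, 162 → MAD = 87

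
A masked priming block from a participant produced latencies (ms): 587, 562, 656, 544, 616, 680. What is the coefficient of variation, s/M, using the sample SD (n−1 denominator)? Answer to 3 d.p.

0.088

n = 6, Σ = 3645, M = 607.5000
Σ(x−M)² = 14203.500; s = √(14203.500/5) = 53.2982
CV = 53.2982 / 607.5000 = 0.08773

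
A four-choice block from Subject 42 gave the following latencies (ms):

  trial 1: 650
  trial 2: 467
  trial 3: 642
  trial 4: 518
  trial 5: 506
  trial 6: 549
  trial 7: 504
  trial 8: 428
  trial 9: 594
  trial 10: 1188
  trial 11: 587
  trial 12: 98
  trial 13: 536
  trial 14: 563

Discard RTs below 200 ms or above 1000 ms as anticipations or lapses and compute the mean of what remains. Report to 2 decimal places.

545.33 ms

Excluded: 98, 1188
Retained (n=12): Σ = 6544
Mean = 6544/12 = 545.3333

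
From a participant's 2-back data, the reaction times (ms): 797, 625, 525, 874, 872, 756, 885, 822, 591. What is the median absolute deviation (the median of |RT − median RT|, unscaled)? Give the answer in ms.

77 ms

Sorted: 525, 591, 625, 756, 797, 822, 872, 874, 885 → median = 797
|x − 797|: 0, 172, 272, 77, 75, 41, 88, 25, 206
Sorted deviations: 0, 25, 41, 75, 77, 88, 172, 206, 272 → MAD = 77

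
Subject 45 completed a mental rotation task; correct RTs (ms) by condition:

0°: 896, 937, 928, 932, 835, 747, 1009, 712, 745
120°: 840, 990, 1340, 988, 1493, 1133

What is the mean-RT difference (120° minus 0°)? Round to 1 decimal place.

M(0°) = 7741/9 = 860.111
M(120°) = 6784/6 = 1130.667
Difference = 1130.667 − 860.111 = 270.556 ms

270.6 ms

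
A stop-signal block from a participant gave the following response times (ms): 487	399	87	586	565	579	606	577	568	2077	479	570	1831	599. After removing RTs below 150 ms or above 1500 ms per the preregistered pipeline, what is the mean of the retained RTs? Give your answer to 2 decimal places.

Excluded: 87, 1831, 2077
Retained (n=11): Σ = 6015
Mean = 6015/11 = 546.8182

546.82 ms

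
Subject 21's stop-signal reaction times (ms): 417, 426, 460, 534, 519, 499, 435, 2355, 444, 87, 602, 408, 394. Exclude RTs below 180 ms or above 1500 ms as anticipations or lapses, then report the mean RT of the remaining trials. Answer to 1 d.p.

467.1 ms

Excluded: 87, 2355
Retained (n=11): Σ = 5138
Mean = 5138/11 = 467.0909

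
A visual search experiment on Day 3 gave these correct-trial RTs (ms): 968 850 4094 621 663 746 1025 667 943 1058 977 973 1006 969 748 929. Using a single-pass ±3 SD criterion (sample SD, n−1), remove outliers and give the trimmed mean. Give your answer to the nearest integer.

876 ms

n = 16, ΣRT = 17237, M = 1077.312
Σ(x−M)² = 10011377.44; s = √(10011377.44/15) = 816.961
Cutoffs: 1077.312 ± 3·816.961 → [-1373.6, 3528.2]
Outside: 4094 → excluded.
Retained (n=15): Σ = 13143, mean = 13143/15 = 876.200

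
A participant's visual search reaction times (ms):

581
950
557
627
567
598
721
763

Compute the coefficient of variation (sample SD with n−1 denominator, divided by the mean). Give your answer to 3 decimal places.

0.202

n = 8, Σ = 5364, M = 670.5000
Σ(x−M)² = 127980.000; s = √(127980.000/7) = 135.2141
CV = 135.2141 / 670.5000 = 0.20166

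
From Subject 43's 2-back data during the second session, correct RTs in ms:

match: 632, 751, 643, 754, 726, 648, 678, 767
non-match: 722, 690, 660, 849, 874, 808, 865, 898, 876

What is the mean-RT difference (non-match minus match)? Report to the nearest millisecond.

105 ms

M(match) = 5599/8 = 699.875
M(non-match) = 7242/9 = 804.667
Difference = 804.667 − 699.875 = 104.792 ms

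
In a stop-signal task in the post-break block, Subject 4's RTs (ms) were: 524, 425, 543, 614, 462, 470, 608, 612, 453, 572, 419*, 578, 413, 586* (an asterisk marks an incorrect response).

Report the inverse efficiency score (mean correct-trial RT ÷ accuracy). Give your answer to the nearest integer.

610 ms

Correct trials (n=12): 524, 425, 543, 614, 462, 470, 608, 612, 453, 572, 578, 413
Mean correct RT = 6274/12 = 522.8333 ms
Proportion correct = 12/14
IES = 522.8333 / (12/14) = 609.972 ms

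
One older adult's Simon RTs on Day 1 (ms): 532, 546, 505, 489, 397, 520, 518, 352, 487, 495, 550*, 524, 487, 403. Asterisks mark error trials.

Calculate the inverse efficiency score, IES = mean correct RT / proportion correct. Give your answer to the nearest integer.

Correct trials (n=13): 532, 546, 505, 489, 397, 520, 518, 352, 487, 495, 524, 487, 403
Mean correct RT = 6255/13 = 481.1538 ms
Proportion correct = 13/14
IES = 481.1538 / (13/14) = 518.166 ms

518 ms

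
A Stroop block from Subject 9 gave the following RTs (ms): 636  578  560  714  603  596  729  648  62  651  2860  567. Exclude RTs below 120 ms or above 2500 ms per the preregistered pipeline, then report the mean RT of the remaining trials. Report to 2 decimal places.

628.20 ms

Excluded: 62, 2860
Retained (n=10): Σ = 6282
Mean = 6282/10 = 628.2000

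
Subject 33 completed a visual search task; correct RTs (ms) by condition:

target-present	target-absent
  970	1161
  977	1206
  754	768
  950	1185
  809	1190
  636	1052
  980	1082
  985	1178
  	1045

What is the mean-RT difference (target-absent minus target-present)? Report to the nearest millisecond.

M(target-present) = 7061/8 = 882.625
M(target-absent) = 9867/9 = 1096.333
Difference = 1096.333 − 882.625 = 213.708 ms

214 ms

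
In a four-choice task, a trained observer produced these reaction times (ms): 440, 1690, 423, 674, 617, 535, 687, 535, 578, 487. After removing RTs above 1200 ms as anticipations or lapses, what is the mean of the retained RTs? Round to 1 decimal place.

552.9 ms

Excluded: 1690
Retained (n=9): Σ = 4976
Mean = 4976/9 = 552.8889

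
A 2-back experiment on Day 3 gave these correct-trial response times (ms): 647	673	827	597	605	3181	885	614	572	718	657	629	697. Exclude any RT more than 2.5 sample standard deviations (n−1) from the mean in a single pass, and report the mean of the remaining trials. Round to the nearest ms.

n = 13, ΣRT = 11302, M = 869.385
Σ(x−M)² = 5886905.08; s = √(5886905.08/12) = 700.411
Cutoffs: 869.385 ± 2.5·700.411 → [-881.6, 2620.4]
Outside: 3181 → excluded.
Retained (n=12): Σ = 8121, mean = 8121/12 = 676.750

677 ms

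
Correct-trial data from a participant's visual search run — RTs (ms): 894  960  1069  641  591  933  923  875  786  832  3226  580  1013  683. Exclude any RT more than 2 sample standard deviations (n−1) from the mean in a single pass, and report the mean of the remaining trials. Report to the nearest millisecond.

829 ms

n = 14, ΣRT = 14006, M = 1000.429
Σ(x−M)² = 5645953.43; s = √(5645953.43/13) = 659.018
Cutoffs: 1000.429 ± 2·659.018 → [-317.6, 2318.5]
Outside: 3226 → excluded.
Retained (n=13): Σ = 10780, mean = 10780/13 = 829.231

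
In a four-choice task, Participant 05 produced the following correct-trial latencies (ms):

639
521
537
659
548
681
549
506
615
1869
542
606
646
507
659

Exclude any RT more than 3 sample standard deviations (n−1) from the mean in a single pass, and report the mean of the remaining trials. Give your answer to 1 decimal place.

586.8 ms

n = 15, ΣRT = 10084, M = 672.267
Σ(x−M)² = 1585808.93; s = √(1585808.93/14) = 336.559
Cutoffs: 672.267 ± 3·336.559 → [-337.4, 1681.9]
Outside: 1869 → excluded.
Retained (n=14): Σ = 8215, mean = 8215/14 = 586.786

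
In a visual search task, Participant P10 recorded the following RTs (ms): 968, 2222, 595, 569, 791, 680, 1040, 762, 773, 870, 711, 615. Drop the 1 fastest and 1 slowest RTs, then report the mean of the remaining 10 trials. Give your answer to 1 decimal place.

780.5 ms

Sorted: 569, 595, 615, 680, 711, 762, 773, 791, 870, 968, 1040, 2222
Drop lowest 1 (569) and highest 1 (2222)
Remaining (n=10): Σ = 7805, mean = 7805/10 = 780.500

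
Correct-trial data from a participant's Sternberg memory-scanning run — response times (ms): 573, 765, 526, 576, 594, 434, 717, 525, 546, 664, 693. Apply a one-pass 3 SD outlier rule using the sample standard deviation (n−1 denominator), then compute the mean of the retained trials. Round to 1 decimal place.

601.2 ms

n = 11, ΣRT = 6613, M = 601.182
Σ(x−M)² = 96557.64; s = √(96557.64/10) = 98.264
Cutoffs: 601.182 ± 3·98.264 → [306.4, 896.0]
No RTs fall outside the cutoffs; all 11 retained. Mean = 6613/11 = 601.182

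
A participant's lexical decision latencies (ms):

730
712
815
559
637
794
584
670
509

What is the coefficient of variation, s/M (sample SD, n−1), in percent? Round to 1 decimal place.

n = 9, Σ = 6010, M = 667.7778
Σ(x−M)² = 88447.556; s = √(88447.556/8) = 105.1473
CV = 105.1473 / 667.7778 = 0.15746 = 15.746%

15.7%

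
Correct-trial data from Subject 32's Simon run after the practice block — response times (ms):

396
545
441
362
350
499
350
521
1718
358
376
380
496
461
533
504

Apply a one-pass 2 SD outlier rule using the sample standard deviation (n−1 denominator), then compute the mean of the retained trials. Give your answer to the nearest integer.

438 ms

n = 16, ΣRT = 8290, M = 518.125
Σ(x−M)² = 1611657.75; s = √(1611657.75/15) = 327.786
Cutoffs: 518.125 ± 2·327.786 → [-137.4, 1173.7]
Outside: 1718 → excluded.
Retained (n=15): Σ = 6572, mean = 6572/15 = 438.133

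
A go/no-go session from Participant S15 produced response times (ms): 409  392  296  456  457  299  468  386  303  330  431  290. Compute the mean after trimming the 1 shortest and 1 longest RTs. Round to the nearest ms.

376 ms

Sorted: 290, 296, 299, 303, 330, 386, 392, 409, 431, 456, 457, 468
Drop lowest 1 (290) and highest 1 (468)
Remaining (n=10): Σ = 3759, mean = 3759/10 = 375.900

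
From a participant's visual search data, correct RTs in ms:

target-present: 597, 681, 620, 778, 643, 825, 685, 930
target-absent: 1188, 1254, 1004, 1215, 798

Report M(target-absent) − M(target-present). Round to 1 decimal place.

371.9 ms

M(target-present) = 5759/8 = 719.875
M(target-absent) = 5459/5 = 1091.800
Difference = 1091.800 − 719.875 = 371.925 ms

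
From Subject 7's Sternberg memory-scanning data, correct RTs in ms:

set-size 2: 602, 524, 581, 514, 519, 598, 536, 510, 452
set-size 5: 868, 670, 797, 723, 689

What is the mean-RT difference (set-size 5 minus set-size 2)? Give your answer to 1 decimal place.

M(set-size 2) = 4836/9 = 537.333
M(set-size 5) = 3747/5 = 749.400
Difference = 749.400 − 537.333 = 212.067 ms

212.1 ms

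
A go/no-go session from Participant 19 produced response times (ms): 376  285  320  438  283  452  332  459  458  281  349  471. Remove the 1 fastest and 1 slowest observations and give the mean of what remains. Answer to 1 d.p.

Sorted: 281, 283, 285, 320, 332, 349, 376, 438, 452, 458, 459, 471
Drop lowest 1 (281) and highest 1 (471)
Remaining (n=10): Σ = 3752, mean = 3752/10 = 375.200

375.2 ms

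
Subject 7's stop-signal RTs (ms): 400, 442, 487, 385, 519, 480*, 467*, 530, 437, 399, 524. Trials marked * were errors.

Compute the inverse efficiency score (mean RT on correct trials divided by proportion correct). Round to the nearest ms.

Correct trials (n=9): 400, 442, 487, 385, 519, 530, 437, 399, 524
Mean correct RT = 4123/9 = 458.1111 ms
Proportion correct = 9/11
IES = 458.1111 / (9/11) = 559.914 ms

560 ms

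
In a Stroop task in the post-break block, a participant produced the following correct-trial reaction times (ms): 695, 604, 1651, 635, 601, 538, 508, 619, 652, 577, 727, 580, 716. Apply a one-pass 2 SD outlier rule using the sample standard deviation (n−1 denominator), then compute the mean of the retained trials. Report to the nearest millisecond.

621 ms

n = 13, ΣRT = 9103, M = 700.231
Σ(x−M)² = 1030154.31; s = √(1030154.31/12) = 292.995
Cutoffs: 700.231 ± 2·292.995 → [114.2, 1286.2]
Outside: 1651 → excluded.
Retained (n=12): Σ = 7452, mean = 7452/12 = 621.000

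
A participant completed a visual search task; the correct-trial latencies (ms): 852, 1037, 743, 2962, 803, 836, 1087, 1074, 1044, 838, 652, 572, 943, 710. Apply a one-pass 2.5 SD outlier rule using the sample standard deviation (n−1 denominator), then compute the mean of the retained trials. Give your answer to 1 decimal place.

n = 14, ΣRT = 14153, M = 1010.929
Σ(x−M)² = 4435660.93; s = √(4435660.93/13) = 584.127
Cutoffs: 1010.929 ± 2.5·584.127 → [-449.4, 2471.2]
Outside: 2962 → excluded.
Retained (n=13): Σ = 11191, mean = 11191/13 = 860.846

860.8 ms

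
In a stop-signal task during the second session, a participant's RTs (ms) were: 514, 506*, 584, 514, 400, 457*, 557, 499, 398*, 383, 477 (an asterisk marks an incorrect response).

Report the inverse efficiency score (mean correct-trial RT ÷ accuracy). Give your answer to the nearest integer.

675 ms

Correct trials (n=8): 514, 584, 514, 400, 557, 499, 383, 477
Mean correct RT = 3928/8 = 491.0000 ms
Proportion correct = 8/11
IES = 491.0000 / (8/11) = 675.125 ms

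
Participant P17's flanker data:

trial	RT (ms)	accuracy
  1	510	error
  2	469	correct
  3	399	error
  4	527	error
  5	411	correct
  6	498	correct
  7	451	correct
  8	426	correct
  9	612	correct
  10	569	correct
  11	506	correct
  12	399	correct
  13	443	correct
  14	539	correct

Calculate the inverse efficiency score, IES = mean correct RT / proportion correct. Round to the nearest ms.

Correct trials (n=11): 469, 411, 498, 451, 426, 612, 569, 506, 399, 443, 539
Mean correct RT = 5323/11 = 483.9091 ms
Proportion correct = 11/14
IES = 483.9091 / (11/14) = 615.884 ms

616 ms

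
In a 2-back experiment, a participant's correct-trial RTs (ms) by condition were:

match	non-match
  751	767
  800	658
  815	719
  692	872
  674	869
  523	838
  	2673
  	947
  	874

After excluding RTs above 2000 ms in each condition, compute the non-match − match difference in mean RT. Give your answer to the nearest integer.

109 ms

non-match: exclude 2673
M(match) = 4255/6 = 709.167
M(non-match) = 6544/8 = 818.000
Difference = 818.000 − 709.167 = 108.833 ms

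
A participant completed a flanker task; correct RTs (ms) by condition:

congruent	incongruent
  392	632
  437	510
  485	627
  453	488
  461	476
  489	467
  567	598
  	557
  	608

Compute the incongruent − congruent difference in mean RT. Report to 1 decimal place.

82.3 ms

M(congruent) = 3284/7 = 469.143
M(incongruent) = 4963/9 = 551.444
Difference = 551.444 − 469.143 = 82.302 ms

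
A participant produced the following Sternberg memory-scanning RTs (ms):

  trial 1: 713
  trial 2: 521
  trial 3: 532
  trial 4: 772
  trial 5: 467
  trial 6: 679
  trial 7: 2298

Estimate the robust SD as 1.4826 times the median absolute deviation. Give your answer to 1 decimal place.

217.9 ms

Sorted: 467, 521, 532, 679, 713, 772, 2298 → median = 679
|x − 679| sorted: 0, 34, 93, 147, 158, 212, 1619 → MAD = 147
Robust SD ≈ 1.4826 × 147 = 217.942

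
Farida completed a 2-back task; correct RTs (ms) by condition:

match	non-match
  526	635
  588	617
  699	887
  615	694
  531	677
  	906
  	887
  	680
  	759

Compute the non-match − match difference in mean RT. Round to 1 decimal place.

M(match) = 2959/5 = 591.800
M(non-match) = 6742/9 = 749.111
Difference = 749.111 − 591.800 = 157.311 ms

157.3 ms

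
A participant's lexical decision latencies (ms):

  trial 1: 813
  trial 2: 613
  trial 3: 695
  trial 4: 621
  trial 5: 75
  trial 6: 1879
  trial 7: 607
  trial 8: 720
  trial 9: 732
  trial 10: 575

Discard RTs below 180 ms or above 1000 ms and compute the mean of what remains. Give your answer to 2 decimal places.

Excluded: 75, 1879
Retained (n=8): Σ = 5376
Mean = 5376/8 = 672.0000

672.00 ms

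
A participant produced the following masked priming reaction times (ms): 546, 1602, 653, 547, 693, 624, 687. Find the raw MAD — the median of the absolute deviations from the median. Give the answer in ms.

Sorted: 546, 547, 624, 653, 687, 693, 1602 → median = 653
|x − 653|: 107, 949, 0, 106, 40, 29, 34
Sorted deviations: 0, 29, 34, 40, 106, 107, 949 → MAD = 40

40 ms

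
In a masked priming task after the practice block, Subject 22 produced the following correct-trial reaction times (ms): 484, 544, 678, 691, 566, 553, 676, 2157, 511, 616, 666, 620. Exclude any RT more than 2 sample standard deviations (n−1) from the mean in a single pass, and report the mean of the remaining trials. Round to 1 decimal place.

n = 12, ΣRT = 8762, M = 730.167
Σ(x−M)² = 2273959.67; s = √(2273959.67/11) = 454.669
Cutoffs: 730.167 ± 2·454.669 → [-179.2, 1639.5]
Outside: 2157 → excluded.
Retained (n=11): Σ = 6605, mean = 6605/11 = 600.455

600.5 ms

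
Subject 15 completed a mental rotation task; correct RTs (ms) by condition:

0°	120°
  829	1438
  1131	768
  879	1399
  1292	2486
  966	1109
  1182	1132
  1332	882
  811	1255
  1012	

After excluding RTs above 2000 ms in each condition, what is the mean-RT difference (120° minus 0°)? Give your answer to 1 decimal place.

92.2 ms

120°: exclude 2486
M(0°) = 9434/9 = 1048.222
M(120°) = 7983/7 = 1140.429
Difference = 1140.429 − 1048.222 = 92.206 ms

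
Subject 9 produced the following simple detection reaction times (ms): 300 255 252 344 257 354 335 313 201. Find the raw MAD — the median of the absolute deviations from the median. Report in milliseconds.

44 ms

Sorted: 201, 252, 255, 257, 300, 313, 335, 344, 354 → median = 300
|x − 300|: 0, 45, 48, 44, 43, 54, 35, 13, 99
Sorted deviations: 0, 13, 35, 43, 44, 45, 48, 54, 99 → MAD = 44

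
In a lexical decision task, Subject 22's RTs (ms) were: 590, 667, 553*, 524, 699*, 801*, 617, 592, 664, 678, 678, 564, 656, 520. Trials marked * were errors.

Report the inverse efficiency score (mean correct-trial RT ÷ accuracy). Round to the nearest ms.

Correct trials (n=11): 590, 667, 524, 617, 592, 664, 678, 678, 564, 656, 520
Mean correct RT = 6750/11 = 613.6364 ms
Proportion correct = 11/14
IES = 613.6364 / (11/14) = 780.992 ms

781 ms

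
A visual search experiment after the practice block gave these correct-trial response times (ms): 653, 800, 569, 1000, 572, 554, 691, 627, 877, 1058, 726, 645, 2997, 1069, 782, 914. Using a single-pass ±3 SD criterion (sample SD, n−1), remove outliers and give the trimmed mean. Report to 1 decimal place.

n = 16, ΣRT = 14534, M = 908.375
Σ(x−M)² = 5095841.75; s = √(5095841.75/15) = 582.857
Cutoffs: 908.375 ± 3·582.857 → [-840.2, 2656.9]
Outside: 2997 → excluded.
Retained (n=15): Σ = 11537, mean = 11537/15 = 769.133

769.1 ms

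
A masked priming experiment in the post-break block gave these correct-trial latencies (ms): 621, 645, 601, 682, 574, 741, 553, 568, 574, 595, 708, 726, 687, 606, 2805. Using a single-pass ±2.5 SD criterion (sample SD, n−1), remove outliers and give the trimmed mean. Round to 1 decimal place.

n = 15, ΣRT = 11686, M = 779.067
Σ(x−M)² = 4449878.93; s = √(4449878.93/14) = 563.781
Cutoffs: 779.067 ± 2.5·563.781 → [-630.4, 2188.5]
Outside: 2805 → excluded.
Retained (n=14): Σ = 8881, mean = 8881/14 = 634.357

634.4 ms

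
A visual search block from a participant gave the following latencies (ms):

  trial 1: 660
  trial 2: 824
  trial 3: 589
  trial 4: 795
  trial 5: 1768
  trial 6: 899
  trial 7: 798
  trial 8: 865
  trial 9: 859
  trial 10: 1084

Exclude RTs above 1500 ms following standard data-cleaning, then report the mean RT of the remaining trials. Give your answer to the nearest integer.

819 ms

Excluded: 1768
Retained (n=9): Σ = 7373
Mean = 7373/9 = 819.2222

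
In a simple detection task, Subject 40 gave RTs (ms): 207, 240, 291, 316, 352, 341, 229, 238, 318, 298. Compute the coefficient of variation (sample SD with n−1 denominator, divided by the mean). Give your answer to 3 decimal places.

n = 10, Σ = 2830, M = 283.0000
Σ(x−M)² = 23294.000; s = √(23294.000/9) = 50.8746
CV = 50.8746 / 283.0000 = 0.17977

0.180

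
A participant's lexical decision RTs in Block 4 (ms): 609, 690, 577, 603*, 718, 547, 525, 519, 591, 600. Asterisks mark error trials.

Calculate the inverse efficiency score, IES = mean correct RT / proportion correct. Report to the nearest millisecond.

664 ms

Correct trials (n=9): 609, 690, 577, 718, 547, 525, 519, 591, 600
Mean correct RT = 5376/9 = 597.3333 ms
Proportion correct = 9/10
IES = 597.3333 / (9/10) = 663.704 ms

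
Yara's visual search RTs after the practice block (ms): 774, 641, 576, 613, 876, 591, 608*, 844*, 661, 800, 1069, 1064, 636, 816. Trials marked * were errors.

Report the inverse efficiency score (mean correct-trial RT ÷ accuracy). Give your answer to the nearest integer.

886 ms

Correct trials (n=12): 774, 641, 576, 613, 876, 591, 661, 800, 1069, 1064, 636, 816
Mean correct RT = 9117/12 = 759.7500 ms
Proportion correct = 12/14
IES = 759.7500 / (12/14) = 886.375 ms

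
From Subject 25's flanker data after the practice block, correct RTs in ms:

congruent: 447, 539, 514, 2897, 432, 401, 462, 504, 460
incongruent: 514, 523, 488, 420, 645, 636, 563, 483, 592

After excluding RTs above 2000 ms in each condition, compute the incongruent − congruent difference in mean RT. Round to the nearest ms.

congruent: exclude 2897
M(congruent) = 3759/8 = 469.875
M(incongruent) = 4864/9 = 540.444
Difference = 540.444 − 469.875 = 70.569 ms

71 ms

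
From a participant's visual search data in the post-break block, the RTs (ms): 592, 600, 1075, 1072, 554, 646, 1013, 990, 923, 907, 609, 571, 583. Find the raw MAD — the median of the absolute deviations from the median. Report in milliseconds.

Sorted: 554, 571, 583, 592, 600, 609, 646, 907, 923, 990, 1013, 1072, 1075 → median = 646
|x − 646|: 54, 46, 429, 426, 92, 0, 367, 344, 277, 261, 37, 75, 63
Sorted deviations: 0, 37, 46, 54, 63, 75, 92, 261, 277, 344, 367, 426, 429 → MAD = 92

92 ms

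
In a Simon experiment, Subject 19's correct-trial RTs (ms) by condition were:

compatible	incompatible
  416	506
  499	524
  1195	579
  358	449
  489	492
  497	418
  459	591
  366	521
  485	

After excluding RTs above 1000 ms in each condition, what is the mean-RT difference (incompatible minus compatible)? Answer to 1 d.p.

63.9 ms

compatible: exclude 1195
M(compatible) = 3569/8 = 446.125
M(incompatible) = 4080/8 = 510.000
Difference = 510.000 − 446.125 = 63.875 ms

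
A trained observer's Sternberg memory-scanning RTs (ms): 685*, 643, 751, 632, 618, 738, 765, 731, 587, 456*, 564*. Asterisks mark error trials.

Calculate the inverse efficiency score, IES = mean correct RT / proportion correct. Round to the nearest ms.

Correct trials (n=8): 643, 751, 632, 618, 738, 765, 731, 587
Mean correct RT = 5465/8 = 683.1250 ms
Proportion correct = 8/11
IES = 683.1250 / (8/11) = 939.297 ms

939 ms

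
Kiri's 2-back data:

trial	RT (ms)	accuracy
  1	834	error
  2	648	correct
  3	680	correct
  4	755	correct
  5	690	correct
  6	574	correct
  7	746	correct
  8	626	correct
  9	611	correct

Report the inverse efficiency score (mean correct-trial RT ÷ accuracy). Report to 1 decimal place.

749.5 ms

Correct trials (n=8): 648, 680, 755, 690, 574, 746, 626, 611
Mean correct RT = 5330/8 = 666.2500 ms
Proportion correct = 8/9
IES = 666.2500 / (8/9) = 749.531 ms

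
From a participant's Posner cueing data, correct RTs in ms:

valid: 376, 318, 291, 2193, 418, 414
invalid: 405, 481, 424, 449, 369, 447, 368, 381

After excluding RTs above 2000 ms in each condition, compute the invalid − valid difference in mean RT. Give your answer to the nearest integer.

52 ms

valid: exclude 2193
M(valid) = 1817/5 = 363.400
M(invalid) = 3324/8 = 415.500
Difference = 415.500 − 363.400 = 52.100 ms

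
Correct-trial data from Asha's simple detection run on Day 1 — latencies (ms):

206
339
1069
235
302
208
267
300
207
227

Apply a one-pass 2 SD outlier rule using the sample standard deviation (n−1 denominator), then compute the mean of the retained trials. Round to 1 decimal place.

n = 10, ΣRT = 3360, M = 336.000
Σ(x−M)² = 616518.00; s = √(616518.00/9) = 261.729
Cutoffs: 336.000 ± 2·261.729 → [-187.5, 859.5]
Outside: 1069 → excluded.
Retained (n=9): Σ = 2291, mean = 2291/9 = 254.556

254.6 ms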